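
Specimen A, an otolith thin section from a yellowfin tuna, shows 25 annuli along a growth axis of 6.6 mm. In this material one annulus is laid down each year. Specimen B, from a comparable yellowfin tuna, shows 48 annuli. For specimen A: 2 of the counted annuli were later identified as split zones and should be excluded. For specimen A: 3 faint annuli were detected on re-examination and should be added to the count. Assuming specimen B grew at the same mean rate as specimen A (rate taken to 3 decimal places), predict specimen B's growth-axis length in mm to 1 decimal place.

12.2 mm

Specimen A: after corrections the count is 25 − 2 + 3 = 26 annuli.
A: Extension rate ≈ 6.6 / 26 = 0.254 mm/yr.
B's length ≈ 0.254 × 48 = 12.2 mm.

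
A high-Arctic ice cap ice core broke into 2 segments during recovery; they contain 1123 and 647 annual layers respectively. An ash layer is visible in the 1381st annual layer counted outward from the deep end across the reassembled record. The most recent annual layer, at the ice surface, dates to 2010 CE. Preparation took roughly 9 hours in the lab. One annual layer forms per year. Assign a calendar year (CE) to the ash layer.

Total annual layers = 1123 + 647 = 1770.
Between annual layer 1381 and the ice surface there are 1770 − 1381 = 389 annual layers.
2010 − 389 = 1621 CE.

1621 CE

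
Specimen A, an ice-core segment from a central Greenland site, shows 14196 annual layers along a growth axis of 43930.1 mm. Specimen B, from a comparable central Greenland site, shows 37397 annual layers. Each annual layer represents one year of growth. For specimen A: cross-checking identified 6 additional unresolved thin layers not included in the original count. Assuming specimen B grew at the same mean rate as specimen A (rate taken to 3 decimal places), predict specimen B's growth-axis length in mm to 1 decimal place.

115668.9 mm

Specimen A: true annual layer count = 14196 + 6 = 14202.
A: Extension rate ≈ 43930.1 / 14202 = 3.093 mm/year.
For B, 3.093 mm/year × 37397 years = 115668.9 mm.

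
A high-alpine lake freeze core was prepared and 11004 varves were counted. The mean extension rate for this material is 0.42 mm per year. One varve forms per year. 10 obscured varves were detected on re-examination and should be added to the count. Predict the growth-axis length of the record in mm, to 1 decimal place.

4625.9 mm

True varve count = 11004 + 10 = 11014.
Length ≈ 0.42 × 11014 = 4625.9 mm.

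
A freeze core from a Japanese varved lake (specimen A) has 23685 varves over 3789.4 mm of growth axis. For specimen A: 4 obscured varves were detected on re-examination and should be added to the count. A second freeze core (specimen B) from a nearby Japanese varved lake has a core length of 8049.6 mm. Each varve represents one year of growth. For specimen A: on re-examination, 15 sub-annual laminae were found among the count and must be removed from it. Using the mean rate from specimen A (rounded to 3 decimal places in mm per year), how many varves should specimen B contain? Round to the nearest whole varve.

Specimen A: after corrections the count is 23685 − 15 + 4 = 23674 varves.
A: Mean rate = 3789.4 mm / 23674 years ≈ 0.160 mm/yr.
Specimen B: 8049.6 mm / 0.160 mm per year = 50310.00 years ≈ 50310 varves.

50310 varves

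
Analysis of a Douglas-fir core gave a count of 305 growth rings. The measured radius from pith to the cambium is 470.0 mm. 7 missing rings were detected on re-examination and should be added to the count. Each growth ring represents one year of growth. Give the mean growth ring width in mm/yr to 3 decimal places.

True growth ring count = 305 + 7 = 312.
470.0 mm over 312 years gives 470.0 / 312 ≈ 1.506 mm/yr.

1.506 mm/yr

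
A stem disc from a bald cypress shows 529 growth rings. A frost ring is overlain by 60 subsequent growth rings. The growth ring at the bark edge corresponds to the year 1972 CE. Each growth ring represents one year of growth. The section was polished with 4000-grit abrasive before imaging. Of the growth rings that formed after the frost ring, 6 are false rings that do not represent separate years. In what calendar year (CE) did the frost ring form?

1918 CE

60 growth rings post-date the frost ring.
60 − 6 false = 54 true growth rings after the frost ring.
The growth ring at the bark edge is 1972 CE, so the frost ring dates to 1972 − 54 = 1918 CE.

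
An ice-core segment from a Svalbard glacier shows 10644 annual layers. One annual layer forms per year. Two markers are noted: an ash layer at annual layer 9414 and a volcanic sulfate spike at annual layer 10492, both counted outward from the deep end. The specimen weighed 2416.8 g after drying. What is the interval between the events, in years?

1078 yr

Separation: 10492 − 9414 = 1078 annual layers.
At one annual layer per year, 1078 years elapsed between them.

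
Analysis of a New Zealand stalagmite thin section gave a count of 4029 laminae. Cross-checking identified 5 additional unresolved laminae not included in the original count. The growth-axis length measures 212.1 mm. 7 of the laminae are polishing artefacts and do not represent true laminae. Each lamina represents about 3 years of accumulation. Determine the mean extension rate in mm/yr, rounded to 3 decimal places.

Adjusted count: 4029 − 7 + 5 = 4027 laminae.
Multiplying by 3 years per lamina: 4027 × 3 = 12081 years.
Mean rate = 212.1 mm / 12081 years ≈ 0.018 mm/yr.

0.018 mm/yr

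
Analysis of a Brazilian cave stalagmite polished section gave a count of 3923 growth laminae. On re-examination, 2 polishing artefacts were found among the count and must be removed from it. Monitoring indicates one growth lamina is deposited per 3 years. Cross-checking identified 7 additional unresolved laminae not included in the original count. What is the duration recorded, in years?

Adjusted count: 3923 − 2 + 7 = 3928 growth laminae.
At 3 years per growth lamina, 3928 × 3 = 11784 years.

11784 yr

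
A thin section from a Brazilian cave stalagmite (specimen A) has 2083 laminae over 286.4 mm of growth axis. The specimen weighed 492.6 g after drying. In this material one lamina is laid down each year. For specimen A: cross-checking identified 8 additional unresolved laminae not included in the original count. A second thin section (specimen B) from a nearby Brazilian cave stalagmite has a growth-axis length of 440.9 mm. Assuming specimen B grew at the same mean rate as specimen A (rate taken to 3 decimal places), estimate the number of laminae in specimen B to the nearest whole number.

3218 laminae

Specimen A: true lamina count = 2083 + 8 = 2091.
A: 286.4 mm over 2091 years gives 286.4 / 2091 ≈ 0.137 mm/yr.
Specimen B: 440.9 mm / 0.137 mm per year = 3218.25 years ≈ 3218 laminae.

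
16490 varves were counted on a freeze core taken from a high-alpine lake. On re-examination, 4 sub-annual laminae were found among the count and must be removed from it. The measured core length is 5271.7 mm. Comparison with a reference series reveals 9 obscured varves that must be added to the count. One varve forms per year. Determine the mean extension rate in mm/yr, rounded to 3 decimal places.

0.320 mm/yr

Correcting the raw count gives 16490 − 4 + 9 = 16495 true varves.
Mean rate = 5271.7 mm / 16495 years ≈ 0.320 mm/yr.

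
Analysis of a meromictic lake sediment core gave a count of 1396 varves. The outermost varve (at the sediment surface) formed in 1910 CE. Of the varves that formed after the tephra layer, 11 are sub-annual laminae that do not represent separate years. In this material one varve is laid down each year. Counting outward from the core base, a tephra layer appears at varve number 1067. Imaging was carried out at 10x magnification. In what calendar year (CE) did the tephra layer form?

1592 CE

1396 − 1067 = 329 varves lie beyond the tephra layer toward the sediment surface.
Removing the 11 false varves leaves 329 − 11 = 318 true varves beyond the tephra layer.
The varve at the sediment surface is 1910 CE, so the tephra layer dates to 1910 − 318 = 1592 CE.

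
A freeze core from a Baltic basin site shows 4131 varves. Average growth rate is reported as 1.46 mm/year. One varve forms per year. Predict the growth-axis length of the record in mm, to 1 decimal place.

The record spans 4131 years at 1.46 mm per year.
4131 years at 1.46 mm/year gives 1.46 × 4131 = 6031.3 mm.

6031.3 mm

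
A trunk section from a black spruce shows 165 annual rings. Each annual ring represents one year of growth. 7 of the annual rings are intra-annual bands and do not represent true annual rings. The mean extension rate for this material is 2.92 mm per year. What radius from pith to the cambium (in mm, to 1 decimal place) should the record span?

461.4 mm

True annual ring count = 165 − 7 = 158.
Length ≈ 2.92 × 158 = 461.4 mm.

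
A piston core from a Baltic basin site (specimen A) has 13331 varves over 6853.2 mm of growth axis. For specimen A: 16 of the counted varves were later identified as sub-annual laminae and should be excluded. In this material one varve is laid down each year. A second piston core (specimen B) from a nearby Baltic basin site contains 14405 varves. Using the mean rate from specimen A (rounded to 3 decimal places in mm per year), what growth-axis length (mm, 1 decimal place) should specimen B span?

Specimen A: adjusted count: 13331 − 16 = 13315 varves.
A: Extension rate ≈ 6853.2 / 13315 = 0.515 mm/yr.
Length of B = 0.515 × 14405 = 7418.6 mm.

7418.6 mm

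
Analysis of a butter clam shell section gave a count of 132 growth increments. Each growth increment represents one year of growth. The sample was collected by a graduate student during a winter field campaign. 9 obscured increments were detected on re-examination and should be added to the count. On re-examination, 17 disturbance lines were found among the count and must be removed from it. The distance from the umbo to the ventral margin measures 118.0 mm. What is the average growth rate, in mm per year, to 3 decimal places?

Correcting the raw count gives 132 − 17 + 9 = 124 true growth increments.
Extension rate ≈ 118.0 / 124 = 0.952 mm per year.

0.952 mm per year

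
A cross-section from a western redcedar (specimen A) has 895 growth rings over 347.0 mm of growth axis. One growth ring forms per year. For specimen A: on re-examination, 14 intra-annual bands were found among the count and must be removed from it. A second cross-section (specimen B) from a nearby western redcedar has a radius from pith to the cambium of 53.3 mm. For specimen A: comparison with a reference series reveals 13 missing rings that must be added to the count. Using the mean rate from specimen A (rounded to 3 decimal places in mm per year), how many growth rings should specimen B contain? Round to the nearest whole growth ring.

Specimen A: correcting the raw count gives 895 − 14 + 13 = 894 true growth rings.
A: Mean rate = 347.0 mm / 894 years ≈ 0.388 mm per year.
For B, 53.3 / 0.388 = 137.37 years ≈ 137 growth rings.

137 growth rings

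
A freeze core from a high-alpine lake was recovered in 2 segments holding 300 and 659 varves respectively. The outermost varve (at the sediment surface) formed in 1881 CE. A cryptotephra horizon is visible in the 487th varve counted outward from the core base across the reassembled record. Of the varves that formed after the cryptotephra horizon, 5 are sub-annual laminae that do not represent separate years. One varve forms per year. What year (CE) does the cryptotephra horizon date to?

Total varves = 300 + 659 = 959.
Between varve 487 and the sediment surface there are 959 − 487 = 472 varves.
Removing the 5 false varves leaves 472 − 5 = 467 true varves beyond the cryptotephra horizon.
1881 − 467 = 1414 CE.

1414 CE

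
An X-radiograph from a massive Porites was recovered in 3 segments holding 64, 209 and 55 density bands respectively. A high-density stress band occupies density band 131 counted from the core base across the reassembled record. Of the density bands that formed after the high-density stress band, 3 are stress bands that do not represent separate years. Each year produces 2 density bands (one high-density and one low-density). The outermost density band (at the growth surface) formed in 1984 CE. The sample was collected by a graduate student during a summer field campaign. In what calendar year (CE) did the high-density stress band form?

1887 CE

Total density bands = 64 + 209 + 55 = 328.
Between density band 131 and the growth surface there are 328 − 131 = 197 density bands.
Removing the 3 false density bands leaves 197 − 3 = 194 true density bands beyond the high-density stress band.
194 density bands at 2 per year is 194 / 2 = 97 years.
1984 − 97 = 1887 CE.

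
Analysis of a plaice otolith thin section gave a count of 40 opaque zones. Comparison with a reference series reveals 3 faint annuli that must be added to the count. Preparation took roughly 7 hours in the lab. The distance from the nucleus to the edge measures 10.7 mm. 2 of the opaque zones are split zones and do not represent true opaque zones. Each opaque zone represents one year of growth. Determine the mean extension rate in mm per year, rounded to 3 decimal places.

Correcting the raw count gives 40 − 2 + 3 = 41 true opaque zones.
10.7 mm over 41 years gives 10.7 / 41 ≈ 0.261 mm per year.

0.261 mm per year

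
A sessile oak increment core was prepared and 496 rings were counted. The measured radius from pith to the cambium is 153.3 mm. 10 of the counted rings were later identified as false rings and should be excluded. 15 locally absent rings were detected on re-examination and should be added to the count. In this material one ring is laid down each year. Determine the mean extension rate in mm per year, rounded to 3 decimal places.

After corrections the count is 496 − 10 + 15 = 501 rings.
Extension rate ≈ 153.3 / 501 = 0.306 mm per year.

0.306 mm per year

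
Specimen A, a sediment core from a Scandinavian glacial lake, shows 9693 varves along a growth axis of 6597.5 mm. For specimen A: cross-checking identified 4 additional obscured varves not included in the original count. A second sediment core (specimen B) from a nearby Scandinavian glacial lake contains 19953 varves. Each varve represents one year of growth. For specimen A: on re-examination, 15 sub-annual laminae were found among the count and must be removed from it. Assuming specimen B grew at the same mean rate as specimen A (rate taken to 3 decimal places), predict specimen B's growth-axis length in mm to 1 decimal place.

Specimen A: adjusted count: 9693 − 15 + 4 = 9682 varves.
A: Mean rate = 6597.5 mm / 9682 years ≈ 0.681 mm per year.
Length of B = 0.681 × 19953 = 13588.0 mm.

13588.0 mm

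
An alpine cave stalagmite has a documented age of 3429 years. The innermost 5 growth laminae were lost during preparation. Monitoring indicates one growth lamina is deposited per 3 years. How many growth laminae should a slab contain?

One growth lamina every 3 years means 3429 / 3 = 1143 growth laminae.
Less the 5 uncaptured growth laminae: 1143 − 5 = 1138.

1138 growth laminae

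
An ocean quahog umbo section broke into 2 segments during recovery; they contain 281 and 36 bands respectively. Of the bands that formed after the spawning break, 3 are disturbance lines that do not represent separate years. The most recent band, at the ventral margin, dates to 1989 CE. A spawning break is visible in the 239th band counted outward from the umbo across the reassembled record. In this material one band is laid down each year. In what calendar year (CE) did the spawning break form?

Total bands = 281 + 36 = 317.
The spawning break sits at band 239 from the umbo, so 317 − 239 = 78 bands formed after it.
78 − 3 false = 75 true bands after the spawning break.
Counting back 75 years from 1989 CE places the spawning break in 1989 − 75 = 1914 CE.

1914 CE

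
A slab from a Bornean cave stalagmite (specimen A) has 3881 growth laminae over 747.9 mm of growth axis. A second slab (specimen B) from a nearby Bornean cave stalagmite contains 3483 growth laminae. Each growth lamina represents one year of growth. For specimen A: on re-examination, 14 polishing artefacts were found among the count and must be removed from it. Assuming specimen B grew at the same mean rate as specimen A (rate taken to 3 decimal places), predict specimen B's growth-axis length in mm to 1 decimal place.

Specimen A: correcting the raw count gives 3881 − 14 = 3867 true growth laminae.
A: Mean rate = 747.9 mm / 3867 years ≈ 0.193 mm per year.
Length of B = 0.193 × 3483 = 672.2 mm.

672.2 mm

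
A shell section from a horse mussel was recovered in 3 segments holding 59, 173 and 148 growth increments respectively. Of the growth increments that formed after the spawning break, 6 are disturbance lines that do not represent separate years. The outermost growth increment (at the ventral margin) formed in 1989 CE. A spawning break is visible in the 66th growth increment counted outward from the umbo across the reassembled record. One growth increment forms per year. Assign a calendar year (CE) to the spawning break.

1681 CE

Total growth increments = 59 + 173 + 148 = 380.
Between growth increment 66 and the ventral margin there are 380 − 66 = 314 growth increments.
Removing the 6 false growth increments leaves 314 − 6 = 308 true growth increments beyond the spawning break.
Counting back 308 years from 1989 CE places the spawning break in 1989 − 308 = 1681 CE.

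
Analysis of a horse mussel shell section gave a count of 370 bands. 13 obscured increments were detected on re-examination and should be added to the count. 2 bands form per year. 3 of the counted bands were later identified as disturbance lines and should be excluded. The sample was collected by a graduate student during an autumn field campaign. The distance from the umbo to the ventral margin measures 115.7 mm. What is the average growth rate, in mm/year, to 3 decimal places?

After corrections the count is 370 − 3 + 13 = 380 bands.
Dividing by 2 bands per year: 380 / 2 = 190 years.
115.7 mm over 190 years gives 115.7 / 190 ≈ 0.609 mm/year.

0.609 mm/year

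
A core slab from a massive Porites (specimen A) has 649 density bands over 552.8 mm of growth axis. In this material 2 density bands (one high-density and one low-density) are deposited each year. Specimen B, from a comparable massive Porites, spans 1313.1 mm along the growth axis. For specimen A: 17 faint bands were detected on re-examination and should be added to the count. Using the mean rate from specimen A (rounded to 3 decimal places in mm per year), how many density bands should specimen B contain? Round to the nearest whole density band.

1582 density bands

Specimen A: adjusted count: 649 + 17 = 666 density bands.
Specimen A: with 2 density bands per year, 666 / 2 = 333 years.
A: 552.8 mm over 333 years gives 552.8 / 333 ≈ 1.660 mm/year.
Specimen B: 1313.1 mm / 1.660 mm per year = 791.02 years; at 2 density bands per year that is 791.02 × 2 ≈ 1582 density bands.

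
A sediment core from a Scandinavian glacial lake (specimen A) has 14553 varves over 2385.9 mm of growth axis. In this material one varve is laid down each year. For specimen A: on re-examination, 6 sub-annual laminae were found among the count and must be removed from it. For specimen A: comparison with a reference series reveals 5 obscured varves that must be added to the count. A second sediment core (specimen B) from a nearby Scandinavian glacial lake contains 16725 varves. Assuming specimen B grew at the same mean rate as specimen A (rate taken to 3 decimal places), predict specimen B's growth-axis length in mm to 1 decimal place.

Specimen A: true varve count = 14553 − 6 + 5 = 14552.
A: Extension rate ≈ 2385.9 / 14552 = 0.164 mm/year.
For B, 0.164 mm/year × 16725 years = 2742.9 mm.

2742.9 mm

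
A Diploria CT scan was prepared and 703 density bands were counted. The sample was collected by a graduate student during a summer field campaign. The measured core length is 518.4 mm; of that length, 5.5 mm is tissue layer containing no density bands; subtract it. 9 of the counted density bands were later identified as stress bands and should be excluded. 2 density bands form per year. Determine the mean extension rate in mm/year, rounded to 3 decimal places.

Adjusted count: 703 − 9 = 694 density bands.
Dividing by 2 density bands per year: 694 / 2 = 347 years.
Removing the 5.5 mm offcut leaves 518.4 − 5.5 = 512.9 mm.
512.9 mm over 347 years gives 512.9 / 347 ≈ 1.478 mm/year.

1.478 mm/year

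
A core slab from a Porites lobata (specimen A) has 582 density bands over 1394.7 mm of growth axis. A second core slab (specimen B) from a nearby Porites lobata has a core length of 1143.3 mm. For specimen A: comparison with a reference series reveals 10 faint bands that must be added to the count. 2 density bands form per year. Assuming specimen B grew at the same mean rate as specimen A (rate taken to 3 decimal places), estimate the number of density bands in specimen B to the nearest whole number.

Specimen A: after corrections the count is 582 + 10 = 592 density bands.
Specimen A: with 2 density bands per year, 592 / 2 = 296 years.
A: 1394.7 mm over 296 years gives 1394.7 / 296 ≈ 4.712 mm per year.
For B, 1143.3 / 4.712 = 242.64 years; at 2 density bands per year that is 242.64 × 2 ≈ 485 density bands.

485 density bands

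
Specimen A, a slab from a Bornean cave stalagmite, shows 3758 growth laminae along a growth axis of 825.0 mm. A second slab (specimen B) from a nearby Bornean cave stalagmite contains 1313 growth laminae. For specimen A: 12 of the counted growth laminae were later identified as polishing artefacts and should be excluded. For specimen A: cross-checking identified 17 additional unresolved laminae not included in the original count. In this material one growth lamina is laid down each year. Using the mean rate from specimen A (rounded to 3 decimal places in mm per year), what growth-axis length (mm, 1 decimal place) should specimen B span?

Specimen A: correcting the raw count gives 3758 − 12 + 17 = 3763 true growth laminae.
A: 825.0 mm over 3763 years gives 825.0 / 3763 ≈ 0.219 mm per year.
For B, 0.219 mm/year × 1313 years = 287.5 mm.

287.5 mm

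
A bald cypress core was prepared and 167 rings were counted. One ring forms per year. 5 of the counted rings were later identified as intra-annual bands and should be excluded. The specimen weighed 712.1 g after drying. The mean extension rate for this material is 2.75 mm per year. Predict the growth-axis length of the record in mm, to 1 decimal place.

After corrections the count is 167 − 5 = 162 rings.
162 years at 2.75 mm/year gives 2.75 × 162 = 445.5 mm.

445.5 mm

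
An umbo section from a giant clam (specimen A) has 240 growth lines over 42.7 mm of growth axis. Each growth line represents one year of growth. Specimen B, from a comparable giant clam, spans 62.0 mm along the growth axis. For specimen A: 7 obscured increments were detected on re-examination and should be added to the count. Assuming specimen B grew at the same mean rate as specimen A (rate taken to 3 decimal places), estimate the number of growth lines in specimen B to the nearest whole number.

Specimen A: true growth line count = 240 + 7 = 247.
A: 42.7 mm over 247 years gives 42.7 / 247 ≈ 0.173 mm/yr.
B spans 62.0 / 0.173 = 358.38 years ≈ 358 growth lines.

358 growth lines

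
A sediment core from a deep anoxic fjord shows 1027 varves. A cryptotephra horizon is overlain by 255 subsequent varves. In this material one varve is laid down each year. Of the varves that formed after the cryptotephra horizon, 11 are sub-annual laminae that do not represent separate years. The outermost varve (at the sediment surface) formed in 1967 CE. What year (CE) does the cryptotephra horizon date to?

1723 CE

255 varves post-date the cryptotephra horizon.
255 − 11 false = 244 true varves after the cryptotephra horizon.
Counting back 244 years from 1967 CE places the cryptotephra horizon in 1967 − 244 = 1723 CE.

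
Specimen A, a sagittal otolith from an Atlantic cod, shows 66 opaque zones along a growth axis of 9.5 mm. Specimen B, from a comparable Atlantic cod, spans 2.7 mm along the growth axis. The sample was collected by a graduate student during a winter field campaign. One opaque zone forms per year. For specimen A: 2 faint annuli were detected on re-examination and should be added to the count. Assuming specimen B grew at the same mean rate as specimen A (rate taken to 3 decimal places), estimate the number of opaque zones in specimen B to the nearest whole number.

19 opaque zones

Specimen A: after corrections the count is 66 + 2 = 68 opaque zones.
A: Mean rate = 9.5 mm / 68 years ≈ 0.140 mm per year.
B spans 2.7 / 0.140 = 19.29 years ≈ 19 opaque zones.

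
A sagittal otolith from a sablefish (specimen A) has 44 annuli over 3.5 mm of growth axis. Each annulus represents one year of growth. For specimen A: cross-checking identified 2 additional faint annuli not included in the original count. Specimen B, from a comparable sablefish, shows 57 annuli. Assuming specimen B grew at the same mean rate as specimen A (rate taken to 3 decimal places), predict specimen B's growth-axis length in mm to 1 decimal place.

Specimen A: adjusted count: 44 + 2 = 46 annuli.
A: Extension rate ≈ 3.5 / 46 = 0.076 mm/year.
B's length ≈ 0.076 × 57 = 4.3 mm.

4.3 mm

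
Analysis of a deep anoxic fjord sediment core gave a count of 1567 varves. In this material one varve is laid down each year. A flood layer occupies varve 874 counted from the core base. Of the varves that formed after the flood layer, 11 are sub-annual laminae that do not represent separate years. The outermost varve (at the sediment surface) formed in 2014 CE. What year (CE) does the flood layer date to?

1332 CE

The flood layer sits at varve 874 from the core base, so 1567 − 874 = 693 varves formed after it.
Excluding 11 false varves: 693 − 11 = 682.
The varve at the sediment surface is 2014 CE, so the flood layer dates to 2014 − 682 = 1332 CE.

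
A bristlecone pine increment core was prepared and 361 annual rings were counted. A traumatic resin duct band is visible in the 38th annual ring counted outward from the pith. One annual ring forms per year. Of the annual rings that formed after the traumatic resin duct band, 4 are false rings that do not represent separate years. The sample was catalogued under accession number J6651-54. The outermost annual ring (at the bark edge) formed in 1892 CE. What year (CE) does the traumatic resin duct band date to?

1573 CE

361 − 38 = 323 annual rings lie beyond the traumatic resin duct band toward the bark edge.
Removing the 4 false annual rings leaves 323 − 4 = 319 true annual rings beyond the traumatic resin duct band.
The annual ring at the bark edge is 1892 CE, so the traumatic resin duct band dates to 1892 − 319 = 1573 CE.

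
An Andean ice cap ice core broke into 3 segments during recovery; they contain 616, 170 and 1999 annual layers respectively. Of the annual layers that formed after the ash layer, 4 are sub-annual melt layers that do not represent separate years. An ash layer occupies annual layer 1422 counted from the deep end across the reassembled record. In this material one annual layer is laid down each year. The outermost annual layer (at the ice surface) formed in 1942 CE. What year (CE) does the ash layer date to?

583 CE

Total annual layers = 616 + 170 + 1999 = 2785.
The ash layer sits at annual layer 1422 from the deep end, so 2785 − 1422 = 1363 annual layers formed after it.
1363 − 4 false = 1359 true annual layers after the ash layer.
1942 − 1359 = 583 CE.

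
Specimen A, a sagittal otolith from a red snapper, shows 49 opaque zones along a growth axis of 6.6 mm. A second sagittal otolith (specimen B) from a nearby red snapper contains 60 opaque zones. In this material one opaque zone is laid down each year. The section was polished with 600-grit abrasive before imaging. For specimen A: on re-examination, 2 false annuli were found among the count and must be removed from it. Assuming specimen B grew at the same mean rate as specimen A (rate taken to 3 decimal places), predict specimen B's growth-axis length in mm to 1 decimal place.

8.4 mm

Specimen A: true opaque zone count = 49 − 2 = 47.
A: 6.6 mm over 47 years gives 6.6 / 47 ≈ 0.140 mm/yr.
For B, 0.140 mm/year × 60 years = 8.4 mm.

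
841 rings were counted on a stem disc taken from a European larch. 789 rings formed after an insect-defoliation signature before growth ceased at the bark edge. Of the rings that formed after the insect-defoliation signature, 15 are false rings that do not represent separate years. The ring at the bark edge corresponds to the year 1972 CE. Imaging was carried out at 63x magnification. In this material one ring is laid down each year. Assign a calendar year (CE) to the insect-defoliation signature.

789 rings formed after the insect-defoliation signature.
789 − 15 false = 774 true rings after the insect-defoliation signature.
The ring at the bark edge is 1972 CE, so the insect-defoliation signature dates to 1972 − 774 = 1198 CE.

1198 CE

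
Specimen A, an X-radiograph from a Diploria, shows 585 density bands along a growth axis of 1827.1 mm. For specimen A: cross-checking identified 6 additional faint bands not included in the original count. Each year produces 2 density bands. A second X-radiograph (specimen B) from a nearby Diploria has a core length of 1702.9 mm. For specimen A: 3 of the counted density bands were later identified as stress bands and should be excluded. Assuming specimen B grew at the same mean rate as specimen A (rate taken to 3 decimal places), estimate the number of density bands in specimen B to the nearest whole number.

Specimen A: adjusted count: 585 − 3 + 6 = 588 density bands.
Specimen A: 588 density bands at 2 per year is 588 / 2 = 294 years.
A: Extension rate ≈ 1827.1 / 294 = 6.215 mm per year.
For B, 1702.9 / 6.215 = 274.00 years; at 2 density bands per year that is 274.00 × 2 ≈ 548 density bands.

548 density bands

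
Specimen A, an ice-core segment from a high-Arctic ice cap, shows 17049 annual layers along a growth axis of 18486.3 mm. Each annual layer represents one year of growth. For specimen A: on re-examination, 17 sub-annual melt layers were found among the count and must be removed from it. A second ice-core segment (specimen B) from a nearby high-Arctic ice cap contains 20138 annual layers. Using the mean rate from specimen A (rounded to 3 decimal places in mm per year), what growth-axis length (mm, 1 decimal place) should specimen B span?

21849.7 mm

Specimen A: correcting the raw count gives 17049 − 17 = 17032 true annual layers.
A: 18486.3 mm over 17032 years gives 18486.3 / 17032 ≈ 1.085 mm/yr.
B's length ≈ 1.085 × 20138 = 21849.7 mm.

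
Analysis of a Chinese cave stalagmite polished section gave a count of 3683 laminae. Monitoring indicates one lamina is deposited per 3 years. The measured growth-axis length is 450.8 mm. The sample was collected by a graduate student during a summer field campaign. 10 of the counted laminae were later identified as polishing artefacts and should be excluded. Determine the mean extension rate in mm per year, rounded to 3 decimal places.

Correcting the raw count gives 3683 − 10 = 3673 true laminae.
3673 laminae at 3 years each span 3673 × 3 = 11019 years.
450.8 mm over 11019 years gives 450.8 / 11019 ≈ 0.041 mm per year.

0.041 mm per year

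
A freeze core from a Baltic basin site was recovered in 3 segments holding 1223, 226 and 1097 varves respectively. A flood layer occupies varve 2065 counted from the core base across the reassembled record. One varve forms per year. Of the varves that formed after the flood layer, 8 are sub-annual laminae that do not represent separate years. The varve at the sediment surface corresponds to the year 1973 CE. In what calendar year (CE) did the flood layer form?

Total varves = 1223 + 226 + 1097 = 2546.
2546 − 2065 = 481 varves lie beyond the flood layer toward the sediment surface.
481 − 8 false = 473 true varves after the flood layer.
Counting back 473 years from 1973 CE places the flood layer in 1973 − 473 = 1500 CE.

1500 CE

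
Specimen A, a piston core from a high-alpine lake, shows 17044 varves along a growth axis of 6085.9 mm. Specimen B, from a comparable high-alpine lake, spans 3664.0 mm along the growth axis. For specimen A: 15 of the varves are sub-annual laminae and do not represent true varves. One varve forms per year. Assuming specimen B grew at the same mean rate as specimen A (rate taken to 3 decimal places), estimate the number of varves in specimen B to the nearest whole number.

Specimen A: after corrections the count is 17044 − 15 = 17029 varves.
A: 6085.9 mm over 17029 years gives 6085.9 / 17029 ≈ 0.357 mm/year.
Specimen B: 3664.0 mm / 0.357 mm per year = 10263.31 years ≈ 10263 varves.

10263 varves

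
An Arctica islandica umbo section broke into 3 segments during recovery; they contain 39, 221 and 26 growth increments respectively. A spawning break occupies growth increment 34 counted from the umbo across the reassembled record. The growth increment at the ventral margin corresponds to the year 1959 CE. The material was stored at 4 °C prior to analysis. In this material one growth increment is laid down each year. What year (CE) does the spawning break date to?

1707 CE

Total growth increments = 39 + 221 + 26 = 286.
The spawning break sits at growth increment 34 from the umbo, so 286 − 34 = 252 growth increments formed after it.
The growth increment at the ventral margin is 1959 CE, so the spawning break dates to 1959 − 252 = 1707 CE.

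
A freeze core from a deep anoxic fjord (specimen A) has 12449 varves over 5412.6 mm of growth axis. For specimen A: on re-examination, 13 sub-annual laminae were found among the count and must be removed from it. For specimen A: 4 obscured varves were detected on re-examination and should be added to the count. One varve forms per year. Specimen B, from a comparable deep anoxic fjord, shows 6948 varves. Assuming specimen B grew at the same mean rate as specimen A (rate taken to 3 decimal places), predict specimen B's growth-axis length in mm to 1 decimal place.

Specimen A: true varve count = 12449 − 13 + 4 = 12440.
A: Extension rate ≈ 5412.6 / 12440 = 0.435 mm per year.
Length of B = 0.435 × 6948 = 3022.4 mm.

3022.4 mm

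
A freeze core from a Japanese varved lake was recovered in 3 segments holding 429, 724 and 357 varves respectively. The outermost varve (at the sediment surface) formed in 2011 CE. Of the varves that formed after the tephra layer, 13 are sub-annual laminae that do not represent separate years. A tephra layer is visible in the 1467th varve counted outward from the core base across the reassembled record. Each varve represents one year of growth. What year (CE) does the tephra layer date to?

Total varves = 429 + 724 + 357 = 1510.
1510 − 1467 = 43 varves lie beyond the tephra layer toward the sediment surface.
Excluding 13 false varves: 43 − 13 = 30.
2011 − 30 = 1981 CE.

1981 CE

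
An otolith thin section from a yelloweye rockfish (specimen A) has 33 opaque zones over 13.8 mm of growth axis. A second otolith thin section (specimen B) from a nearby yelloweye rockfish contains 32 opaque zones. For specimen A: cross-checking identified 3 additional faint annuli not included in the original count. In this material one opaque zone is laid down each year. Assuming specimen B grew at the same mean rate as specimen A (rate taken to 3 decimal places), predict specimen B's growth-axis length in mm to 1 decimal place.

12.3 mm

Specimen A: adjusted count: 33 + 3 = 36 opaque zones.
A: Extension rate ≈ 13.8 / 36 = 0.383 mm per year.
For B, 0.383 mm/year × 32 years = 12.3 mm.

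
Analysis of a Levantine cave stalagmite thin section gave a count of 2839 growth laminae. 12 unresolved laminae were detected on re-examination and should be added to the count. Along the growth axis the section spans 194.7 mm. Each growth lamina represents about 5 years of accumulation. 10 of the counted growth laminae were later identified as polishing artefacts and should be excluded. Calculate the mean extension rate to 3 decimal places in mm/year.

After corrections the count is 2839 − 10 + 12 = 2841 growth laminae.
At 5 years per growth lamina, 2841 × 5 = 14205 years.
194.7 mm over 14205 years gives 194.7 / 14205 ≈ 0.014 mm/year.

0.014 mm/year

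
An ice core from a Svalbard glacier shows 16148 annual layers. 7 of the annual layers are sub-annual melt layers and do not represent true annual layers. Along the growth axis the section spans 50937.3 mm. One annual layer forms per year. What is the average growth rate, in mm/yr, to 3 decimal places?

Correcting the raw count gives 16148 − 7 = 16141 true annual layers.
Mean rate = 50937.3 mm / 16141 years ≈ 3.156 mm/yr.

3.156 mm/yr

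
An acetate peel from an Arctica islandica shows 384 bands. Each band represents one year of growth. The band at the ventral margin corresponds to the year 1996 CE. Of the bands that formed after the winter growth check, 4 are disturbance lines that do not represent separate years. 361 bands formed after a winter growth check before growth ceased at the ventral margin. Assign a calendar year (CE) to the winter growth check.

1639 CE

361 bands post-date the winter growth check.
361 − 4 false = 357 true bands after the winter growth check.
1996 − 357 = 1639 CE.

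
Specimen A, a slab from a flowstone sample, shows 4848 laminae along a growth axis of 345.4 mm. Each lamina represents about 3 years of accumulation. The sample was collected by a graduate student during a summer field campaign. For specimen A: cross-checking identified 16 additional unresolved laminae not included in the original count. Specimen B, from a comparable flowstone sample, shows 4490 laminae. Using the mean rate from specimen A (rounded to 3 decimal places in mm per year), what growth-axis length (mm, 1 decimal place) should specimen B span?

Specimen A: adjusted count: 4848 + 16 = 4864 laminae.
Specimen A: 4864 laminae at 3 years each span 4864 × 3 = 14592 years.
A: 345.4 mm over 14592 years gives 345.4 / 14592 ≈ 0.024 mm/yr.
Specimen B: multiplying by 3 years per lamina: 4490 × 3 = 13470 years. For B, 0.024 mm/year × 13470 years = 323.3 mm.

323.3 mm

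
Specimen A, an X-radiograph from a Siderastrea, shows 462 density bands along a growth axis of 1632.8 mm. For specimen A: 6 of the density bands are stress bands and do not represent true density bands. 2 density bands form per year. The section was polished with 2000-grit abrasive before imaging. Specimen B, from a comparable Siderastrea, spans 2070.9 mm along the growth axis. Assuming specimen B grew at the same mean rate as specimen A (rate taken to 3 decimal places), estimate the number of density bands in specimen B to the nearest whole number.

Specimen A: true density band count = 462 − 6 = 456.
Specimen A: dividing by 2 density bands per year: 456 / 2 = 228 years.
A: Mean rate = 1632.8 mm / 228 years ≈ 7.161 mm/yr.
For B, 2070.9 / 7.161 = 289.19 years; at 2 density bands per year that is 289.19 × 2 ≈ 578 density bands.

578 density bands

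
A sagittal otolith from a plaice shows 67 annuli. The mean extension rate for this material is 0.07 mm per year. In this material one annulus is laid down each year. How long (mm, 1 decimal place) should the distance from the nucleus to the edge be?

4.7 mm

67 years of growth are recorded.
67 years at 0.07 mm/year gives 0.07 × 67 = 4.7 mm.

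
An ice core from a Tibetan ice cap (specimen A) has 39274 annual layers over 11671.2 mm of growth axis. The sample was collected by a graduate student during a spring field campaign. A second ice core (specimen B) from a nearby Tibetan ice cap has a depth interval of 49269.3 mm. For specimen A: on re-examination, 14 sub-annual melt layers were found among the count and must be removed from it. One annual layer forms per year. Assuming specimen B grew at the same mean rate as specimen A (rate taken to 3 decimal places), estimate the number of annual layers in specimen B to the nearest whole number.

Specimen A: after corrections the count is 39274 − 14 = 39260 annual layers.
A: 11671.2 mm over 39260 years gives 11671.2 / 39260 ≈ 0.297 mm/yr.
Specimen B: 49269.3 mm / 0.297 mm per year = 165889.90 years ≈ 165890 annual layers.

165890 annual layers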